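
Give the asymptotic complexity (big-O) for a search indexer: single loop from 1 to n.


Reasoning: one pass through n items
Complexity: O(n)

O(n)


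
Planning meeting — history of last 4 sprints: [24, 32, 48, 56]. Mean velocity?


Formula: Avg velocity = Total points / Number of sprints
Points: [24, 32, 48, 56]
Sum = 24 + 32 + 48 + 56 = 160
Avg velocity = 160 / 4 = 40.0 points/sprint

40.0 points/sprint


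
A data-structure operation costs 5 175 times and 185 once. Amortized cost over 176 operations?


Formula: Amortized cost = Total cost / Operations
Total cost = (175 * 5) + (1 * 185)
Total cost = 875 + 185 = 1060
Amortized = 1060 / 176 = 6.0227

6.0227


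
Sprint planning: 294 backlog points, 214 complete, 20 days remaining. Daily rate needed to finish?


Formula: Required rate = Remaining points / Days left
Remaining = 294 - 214 = 80 points
Required rate = 80 / 20 = 4.0 points/day

4.0 points/day


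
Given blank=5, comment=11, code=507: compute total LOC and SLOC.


Total LOC = blank + comment + code
Total LOC = 5 + 11 + 507 = 523
SLOC (source only) = code = 507

Total LOC: 523, SLOC: 507


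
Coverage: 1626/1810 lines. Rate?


Coverage = covered / total * 100
Coverage = 1626 / 1810 * 100
Coverage = 89.83%

89.83%


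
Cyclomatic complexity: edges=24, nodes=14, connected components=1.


Formula: V(G) = E - N + 2P
V(G) = 24 - 14 + 2*1
V(G) = 10 + 2
V(G) = 12

12


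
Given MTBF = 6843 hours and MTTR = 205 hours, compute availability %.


Availability = MTBF / (MTBF + MTTR)
Availability = 6843 / (6843 + 205)
Availability = 6843 / 7048
Availability = 97.0914%

97.0914%


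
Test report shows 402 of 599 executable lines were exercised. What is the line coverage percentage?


Coverage = covered / total * 100
Coverage = 402 / 599 * 100
Coverage = 67.11%

67.11%


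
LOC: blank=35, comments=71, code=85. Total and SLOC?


Total LOC = blank + comment + code
Total LOC = 35 + 71 + 85 = 191
SLOC (source only) = code = 85

Total LOC: 191, SLOC: 85


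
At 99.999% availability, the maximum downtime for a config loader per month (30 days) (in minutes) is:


Formula: allowed downtime = period * (100 - SLA) / 100
Period (month (30 days)) = 43200 minutes
Unavailability fraction = (100 - 99.999) / 100
Allowed downtime = 43200 * (100 - 99.999) / 100
Allowed downtime = 0.432 minutes

0.432 minutes


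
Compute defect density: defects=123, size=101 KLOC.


Defect density = defects / KLOC
Defect density = 123 / 101
Defect density = 1.218 defects/KLOC

1.218 defects/KLOC


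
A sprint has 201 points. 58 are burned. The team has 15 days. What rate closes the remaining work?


Formula: Required rate = Remaining points / Days left
Remaining = 201 - 58 = 143 points
Required rate = 143 / 15 = 9.53 points/day

9.53 points/day


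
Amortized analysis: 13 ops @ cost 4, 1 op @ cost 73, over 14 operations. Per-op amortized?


Formula: Amortized cost = Total cost / Operations
Total cost = (13 * 4) + (1 * 73)
Total cost = 52 + 73 = 125
Amortized = 125 / 14 = 8.9286

8.9286


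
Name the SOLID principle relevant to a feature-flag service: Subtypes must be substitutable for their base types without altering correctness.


This describes the Liskov Substitution Principle (LSP)

Liskov Substitution Principle (LSP)


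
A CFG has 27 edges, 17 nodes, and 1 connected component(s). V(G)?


Formula: V(G) = E - N + 2P
V(G) = 27 - 17 + 2*1
V(G) = 10 + 2
V(G) = 12

12


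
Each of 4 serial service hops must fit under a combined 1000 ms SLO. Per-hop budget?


Formula: per_stage = total_budget / stages
per_stage = 1000 / 4
per_stage = 250.0 ms

250.0 ms


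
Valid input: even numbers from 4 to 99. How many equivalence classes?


Constraint: even integers in [4, 99]
Class 1: x < 4 — out-of-range invalid
Class 2: x in [4,99] but odd — wrong type invalid
Class 3: x in [4,99] and even — valid
Class 4: x > 99 — out-of-range invalid
Total equivalence classes: 4

4 equivalence classes


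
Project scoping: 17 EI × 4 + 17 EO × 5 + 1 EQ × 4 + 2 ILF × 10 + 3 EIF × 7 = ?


UFP = EI*4 + EO*5 + EQ*4 + ILF*10 + EIF*7
UFP = 17*4 + 17*5 + 1*4 + 2*10 + 3*7
UFP = 68 + 85 + 4 + 20 + 21
UFP = 198

198


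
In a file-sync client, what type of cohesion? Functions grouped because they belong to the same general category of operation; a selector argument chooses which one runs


Reasoning: Grouped by category of activity, not by data or sequence
Type: Logical cohesion

Logical cohesion


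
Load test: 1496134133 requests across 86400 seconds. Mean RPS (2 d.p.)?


Formula: throughput = requests / seconds
throughput = 1496134133 / 86400
throughput = 17316.37 requests/second

17316.37 requests/second


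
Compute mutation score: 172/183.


Mutation score = killed / total * 100
Mutation score = 172 / 183 * 100
Mutation score = 93.99%

93.99%


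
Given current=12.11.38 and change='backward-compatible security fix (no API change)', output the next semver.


Current: 12.11.38
Change category: 'backward-compatible security fix (no API change)' → patch bump
SemVer rule: patch bump → increment PATCH (MAJOR and MINOR unchanged)
New: 12.11.39

12.11.39


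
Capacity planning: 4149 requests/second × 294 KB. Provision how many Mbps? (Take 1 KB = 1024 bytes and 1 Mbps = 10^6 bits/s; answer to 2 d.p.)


Formula: Mbps = payload_bytes * RPS * 8 / 1e6
Payload per request = 294 KB = 294 * 1024 = 301056 bytes
Total bytes/sec = 301056 * 4149 = 1249081344
Total bits/sec = 1249081344 * 8 = 9992650752
Mbps = 9992650752 / 1e6 = 9992.65

9992.65 Mbps


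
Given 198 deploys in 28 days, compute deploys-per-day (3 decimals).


Formula: deployments per day = releases / days
= 198 / 28
= 7.071 deploys/day
(equivalently, 49.5 deploys/week)

7.071 deploys/day


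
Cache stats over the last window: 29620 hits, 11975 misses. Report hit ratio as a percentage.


Formula: hit rate = hits / (hits + misses) * 100
hit rate = 29620 / (29620 + 11975) * 100
hit rate = 29620 / 41595 * 100
hit rate = 71.21%

71.21%


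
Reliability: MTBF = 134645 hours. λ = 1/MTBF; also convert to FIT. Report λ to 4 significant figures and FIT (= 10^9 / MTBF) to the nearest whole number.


Formula: λ = 1 / MTBF; FIT = λ × 1e9 = 1e9 / MTBF
λ = 1 / 134645 ≈ 7.427e-06 failures/hour
FIT = 1e9 / 134645 ≈ 7427 failures per 1e9 hours (nearest whole number)

λ = 7.427e-06 /h, FIT = 7427


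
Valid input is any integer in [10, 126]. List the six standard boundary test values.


Range: [10, 126]
Boundaries: just below min, min, min+1, max-1, max, just above max
Values: [9, 10, 11, 125, 126, 127]

[9, 10, 11, 125, 126, 127]


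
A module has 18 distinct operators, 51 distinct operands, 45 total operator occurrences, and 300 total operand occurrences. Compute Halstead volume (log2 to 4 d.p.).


Formula: V = N * log2(η), where N = N1 + N2 and η = η1 + η2
η = 18 + 51 = 69
N = 45 + 300 = 345
log2(69) ≈ 6.1085
V = 345 * 6.1085 = 2107.43

2107.43


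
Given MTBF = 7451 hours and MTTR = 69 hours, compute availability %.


Availability = MTBF / (MTBF + MTTR)
Availability = 7451 / (7451 + 69)
Availability = 7451 / 7520
Availability = 99.0824%

99.0824%


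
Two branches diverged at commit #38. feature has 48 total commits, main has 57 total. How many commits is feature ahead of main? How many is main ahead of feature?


Common ancestor: commit #38
feature commits after divergence: 48 - 38 = 10
main commits after divergence: 57 - 38 = 19
feature is 10 commits ahead of main
main is 19 commits ahead of feature

feature ahead: 10, main ahead: 19


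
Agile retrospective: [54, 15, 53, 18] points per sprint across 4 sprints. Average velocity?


Formula: Avg velocity = Total points / Number of sprints
Points: [54, 15, 53, 18]
Sum = 54 + 15 + 53 + 18 = 140
Avg velocity = 140 / 4 = 35.0 points/sprint

35.0 points/sprint


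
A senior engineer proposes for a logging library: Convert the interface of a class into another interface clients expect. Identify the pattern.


This matches the Adapter pattern

Adapter


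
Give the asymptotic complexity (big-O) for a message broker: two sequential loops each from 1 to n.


Reasoning: sequential dominates: O(n) + O(n) = O(n)
Complexity: O(n)

O(n)


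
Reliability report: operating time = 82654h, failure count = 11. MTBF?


Formula: MTBF = Total operating time / Number of failures
MTBF = 82654 / 11
MTBF = 7514.0 hours

7514.0 hours


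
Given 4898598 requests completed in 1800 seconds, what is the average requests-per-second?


Formula: throughput = requests / seconds
throughput = 4898598 / 1800
throughput = 2721.44 requests/second

2721.44 requests/second


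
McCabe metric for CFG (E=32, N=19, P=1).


Formula: V(G) = E - N + 2P
V(G) = 32 - 19 + 2*1
V(G) = 13 + 2
V(G) = 15

15


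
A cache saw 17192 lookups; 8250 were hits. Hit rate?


Formula: hit rate = hits / (hits + misses) * 100
hit rate = 8250 / (8250 + 8942) * 100
hit rate = 8250 / 17192 * 100
hit rate = 47.99%

47.99%


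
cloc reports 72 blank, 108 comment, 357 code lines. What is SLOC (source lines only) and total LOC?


Total LOC = blank + comment + code
Total LOC = 72 + 108 + 357 = 537
SLOC (source only) = code = 357

Total LOC: 537, SLOC: 357


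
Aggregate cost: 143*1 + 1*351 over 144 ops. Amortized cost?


Formula: Amortized cost = Total cost / Operations
Total cost = (143 * 1) + (1 * 351)
Total cost = 143 + 351 = 494
Amortized = 494 / 144 = 3.4306

3.4306


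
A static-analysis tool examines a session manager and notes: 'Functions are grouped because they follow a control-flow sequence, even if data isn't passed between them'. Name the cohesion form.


Reasoning: Grouped by order of execution within a routine, not by data flow
Type: Procedural cohesion

Procedural cohesion


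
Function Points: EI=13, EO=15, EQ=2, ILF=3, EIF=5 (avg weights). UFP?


UFP = EI*4 + EO*5 + EQ*4 + ILF*10 + EIF*7
UFP = 13*4 + 15*5 + 2*4 + 3*10 + 5*7
UFP = 52 + 75 + 8 + 30 + 35
UFP = 200

200


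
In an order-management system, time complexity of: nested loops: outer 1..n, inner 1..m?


Reasoning: product of independent bounds
Complexity: O(n*m)

O(n*m)


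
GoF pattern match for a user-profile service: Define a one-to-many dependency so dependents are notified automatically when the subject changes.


This matches the Observer pattern

Observer


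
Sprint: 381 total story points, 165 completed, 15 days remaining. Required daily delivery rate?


Formula: Required rate = Remaining points / Days left
Remaining = 381 - 165 = 216 points
Required rate = 216 / 15 = 14.4 points/day

14.4 points/day


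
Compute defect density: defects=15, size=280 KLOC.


Defect density = defects / KLOC
Defect density = 15 / 280
Defect density = 0.054 defects/KLOC

0.054 defects/KLOC


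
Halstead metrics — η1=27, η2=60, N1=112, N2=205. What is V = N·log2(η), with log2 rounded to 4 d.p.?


Formula: V = N * log2(η), where N = N1 + N2 and η = η1 + η2
η = 27 + 60 = 87
N = 112 + 205 = 317
log2(87) ≈ 6.4429
V = 317 * 6.4429 = 2042.40

2042.40


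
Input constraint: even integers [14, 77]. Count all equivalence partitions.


Constraint: even integers in [14, 77]
Class 1: x < 14 — out-of-range invalid
Class 2: x in [14,77] but odd — wrong type invalid
Class 3: x in [14,77] and even — valid
Class 4: x > 77 — out-of-range invalid
Total equivalence classes: 4

4 equivalence classes


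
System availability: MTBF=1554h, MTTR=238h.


Availability = MTBF / (MTBF + MTTR)
Availability = 1554 / (1554 + 238)
Availability = 1554 / 1792
Availability = 86.7188%

86.7188%


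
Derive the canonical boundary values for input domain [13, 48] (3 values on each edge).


Range: [13, 48]
Boundaries: just below min, min, min+1, max-1, max, just above max
Values: [12, 13, 14, 47, 48, 49]

[12, 13, 14, 47, 48, 49]


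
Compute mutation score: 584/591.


Mutation score = killed / total * 100
Mutation score = 584 / 591 * 100
Mutation score = 98.82%

98.82%


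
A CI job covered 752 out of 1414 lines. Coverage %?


Coverage = covered / total * 100
Coverage = 752 / 1414 * 100
Coverage = 53.18%

53.18%


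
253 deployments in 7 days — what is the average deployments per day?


Formula: deployments per day = releases / days
= 253 / 7
= 36.143 deploys/day
(equivalently, 253.0 deploys/week)

36.143 deploys/day


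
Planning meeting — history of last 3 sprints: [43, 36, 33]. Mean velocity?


Formula: Avg velocity = Total points / Number of sprints
Points: [43, 36, 33]
Sum = 43 + 36 + 33 = 112
Avg velocity = 112 / 3 = 37.33 points/sprint

37.33 points/sprint


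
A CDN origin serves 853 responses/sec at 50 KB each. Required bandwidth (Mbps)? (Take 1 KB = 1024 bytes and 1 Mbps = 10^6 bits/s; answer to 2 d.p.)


Formula: Mbps = payload_bytes * RPS * 8 / 1e6
Payload per request = 50 KB = 50 * 1024 = 51200 bytes
Total bytes/sec = 51200 * 853 = 43673600
Total bits/sec = 43673600 * 8 = 349388800
Mbps = 349388800 / 1e6 = 349.39

349.39 Mbps


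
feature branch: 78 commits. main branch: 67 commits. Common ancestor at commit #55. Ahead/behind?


Common ancestor: commit #55
feature commits after divergence: 78 - 55 = 23
main commits after divergence: 67 - 55 = 12
feature is 23 commits ahead of main
main is 12 commits ahead of feature

feature ahead: 23, main ahead: 12


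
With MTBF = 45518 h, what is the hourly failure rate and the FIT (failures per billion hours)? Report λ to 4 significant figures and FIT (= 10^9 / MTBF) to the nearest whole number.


Formula: λ = 1 / MTBF; FIT = λ × 1e9 = 1e9 / MTBF
λ = 1 / 45518 ≈ 2.197e-05 failures/hour
FIT = 1e9 / 45518 ≈ 21969 failures per 1e9 hours (nearest whole number)

λ = 2.197e-05 /h, FIT = 21969


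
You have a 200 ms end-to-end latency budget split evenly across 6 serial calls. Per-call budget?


Formula: per_stage = total_budget / stages
per_stage = 200 / 6
per_stage = 33.33 ms

33.33 ms


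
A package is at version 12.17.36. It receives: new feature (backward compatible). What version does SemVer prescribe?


Current: 12.17.36
Change category: 'new feature (backward compatible)' → minor bump
SemVer rule: minor bump → increment MINOR, reset PATCH to 0 (MAJOR unchanged)
New: 12.18.0

12.18.0


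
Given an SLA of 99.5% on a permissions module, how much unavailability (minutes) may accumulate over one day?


Formula: allowed downtime = period * (100 - SLA) / 100
Period (day) = 1440 minutes
Unavailability fraction = (100 - 99.5) / 100
Allowed downtime = 1440 * (100 - 99.5) / 100
Allowed downtime = 7.2 minutes

7.2 minutes


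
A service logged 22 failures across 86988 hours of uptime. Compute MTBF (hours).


Formula: MTBF = Total operating time / Number of failures
MTBF = 86988 / 22
MTBF = 3954.0 hours

3954.0 hours


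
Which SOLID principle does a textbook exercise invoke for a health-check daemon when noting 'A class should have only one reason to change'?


This describes the Single Responsibility Principle (SRP)

Single Responsibility Principle (SRP)


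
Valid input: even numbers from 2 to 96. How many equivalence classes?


Constraint: even integers in [2, 96]
Class 1: x < 2 — out-of-range invalid
Class 2: x in [2,96] but odd — wrong type invalid
Class 3: x in [2,96] and even — valid
Class 4: x > 96 — out-of-range invalid
Total equivalence classes: 4

4 equivalence classes


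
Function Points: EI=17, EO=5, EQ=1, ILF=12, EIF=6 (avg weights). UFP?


UFP = EI*4 + EO*5 + EQ*4 + ILF*10 + EIF*7
UFP = 17*4 + 5*5 + 1*4 + 12*10 + 6*7
UFP = 68 + 25 + 4 + 120 + 42
UFP = 259

259


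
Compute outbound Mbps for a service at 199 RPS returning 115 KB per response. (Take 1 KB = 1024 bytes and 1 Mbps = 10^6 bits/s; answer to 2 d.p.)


Formula: Mbps = payload_bytes * RPS * 8 / 1e6
Payload per request = 115 KB = 115 * 1024 = 117760 bytes
Total bytes/sec = 117760 * 199 = 23434240
Total bits/sec = 23434240 * 8 = 187473920
Mbps = 187473920 / 1e6 = 187.47

187.47 Mbps


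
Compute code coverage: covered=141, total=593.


Coverage = covered / total * 100
Coverage = 141 / 593 * 100
Coverage = 23.78%

23.78%


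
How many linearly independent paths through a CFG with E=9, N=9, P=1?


Formula: V(G) = E - N + 2P
V(G) = 9 - 9 + 2*1
V(G) = 0 + 2
V(G) = 2

2


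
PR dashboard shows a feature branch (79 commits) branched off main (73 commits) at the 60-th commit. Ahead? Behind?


Common ancestor: commit #60
feature commits after divergence: 79 - 60 = 19
main commits after divergence: 73 - 60 = 13
feature is 19 commits ahead of main
main is 13 commits ahead of feature

feature ahead: 19, main ahead: 13


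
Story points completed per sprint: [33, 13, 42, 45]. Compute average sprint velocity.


Formula: Avg velocity = Total points / Number of sprints
Points: [33, 13, 42, 45]
Sum = 33 + 13 + 42 + 45 = 133
Avg velocity = 133 / 4 = 33.25 points/sprint

33.25 points/sprint


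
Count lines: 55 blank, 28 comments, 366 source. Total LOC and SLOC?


Total LOC = blank + comment + code
Total LOC = 55 + 28 + 366 = 449
SLOC (source only) = code = 366

Total LOC: 449, SLOC: 366


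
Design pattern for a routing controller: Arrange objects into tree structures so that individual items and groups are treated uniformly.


This matches the Composite pattern

Composite


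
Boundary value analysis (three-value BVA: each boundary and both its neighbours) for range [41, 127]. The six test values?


Range: [41, 127]
Boundaries: just below min, min, min+1, max-1, max, just above max
Values: [40, 41, 42, 126, 127, 128]

[40, 41, 42, 126, 127, 128]


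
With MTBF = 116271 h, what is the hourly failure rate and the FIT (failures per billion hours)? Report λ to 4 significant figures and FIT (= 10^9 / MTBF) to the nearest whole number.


Formula: λ = 1 / MTBF; FIT = λ × 1e9 = 1e9 / MTBF
λ = 1 / 116271 ≈ 8.601e-06 failures/hour
FIT = 1e9 / 116271 ≈ 8601 failures per 1e9 hours (nearest whole number)

λ = 8.601e-06 /h, FIT = 8601


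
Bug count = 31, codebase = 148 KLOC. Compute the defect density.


Defect density = defects / KLOC
Defect density = 31 / 148
Defect density = 0.209 defects/KLOC

0.209 defects/KLOC


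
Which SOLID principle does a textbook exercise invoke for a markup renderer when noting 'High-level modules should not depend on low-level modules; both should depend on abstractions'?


This describes the Dependency Inversion Principle (DIP)

Dependency Inversion Principle (DIP)


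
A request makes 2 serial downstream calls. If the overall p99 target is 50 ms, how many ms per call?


Formula: per_stage = total_budget / stages
per_stage = 50 / 2
per_stage = 25.0 ms

25.0 ms


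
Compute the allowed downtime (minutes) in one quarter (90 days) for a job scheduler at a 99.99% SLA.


Formula: allowed downtime = period * (100 - SLA) / 100
Period (quarter (90 days)) = 129600 minutes
Unavailability fraction = (100 - 99.99) / 100
Allowed downtime = 129600 * (100 - 99.99) / 100
Allowed downtime = 12.96 minutes

12.96 minutes


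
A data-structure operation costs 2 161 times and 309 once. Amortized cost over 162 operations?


Formula: Amortized cost = Total cost / Operations
Total cost = (161 * 2) + (1 * 309)
Total cost = 322 + 309 = 631
Amortized = 631 / 162 = 3.8951

3.8951


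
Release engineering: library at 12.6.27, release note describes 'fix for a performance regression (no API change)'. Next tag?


Current: 12.6.27
Change category: 'fix for a performance regression (no API change)' → patch bump
SemVer rule: patch bump → increment PATCH (MAJOR and MINOR unchanged)
New: 12.6.28

12.6.28


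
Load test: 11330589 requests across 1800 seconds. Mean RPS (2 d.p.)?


Formula: throughput = requests / seconds
throughput = 11330589 / 1800
throughput = 6294.77 requests/second

6294.77 requests/second


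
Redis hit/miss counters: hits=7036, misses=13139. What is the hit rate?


Formula: hit rate = hits / (hits + misses) * 100
hit rate = 7036 / (7036 + 13139) * 100
hit rate = 7036 / 20175 * 100
hit rate = 34.87%

34.87%


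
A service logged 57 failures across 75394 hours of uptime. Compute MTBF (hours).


Formula: MTBF = Total operating time / Number of failures
MTBF = 75394 / 57
MTBF = 1322.7 hours

1322.7 hours


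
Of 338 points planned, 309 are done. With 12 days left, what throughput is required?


Formula: Required rate = Remaining points / Days left
Remaining = 338 - 309 = 29 points
Required rate = 29 / 12 = 2.42 points/day

2.42 points/day


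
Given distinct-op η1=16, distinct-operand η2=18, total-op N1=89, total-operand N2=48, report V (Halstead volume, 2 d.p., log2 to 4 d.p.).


Formula: V = N * log2(η), where N = N1 + N2 and η = η1 + η2
η = 16 + 18 = 34
N = 89 + 48 = 137
log2(34) ≈ 5.0875
V = 137 * 5.0875 = 696.99

696.99


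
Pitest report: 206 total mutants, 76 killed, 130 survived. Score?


Mutation score = killed / total * 100
Mutation score = 76 / 206 * 100
Mutation score = 36.89%

36.89%


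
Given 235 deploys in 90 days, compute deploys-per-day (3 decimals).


Formula: deployments per day = releases / days
= 235 / 90
= 2.611 deploys/day
(equivalently, 18.28 deploys/week)

2.611 deploys/day


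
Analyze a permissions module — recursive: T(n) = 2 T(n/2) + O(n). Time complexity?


Reasoning: master theorem case 2 (merge-sort recurrence)
Complexity: O(n log n)

O(n log n)


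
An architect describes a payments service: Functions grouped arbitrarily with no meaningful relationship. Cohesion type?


Reasoning: Worst: random grouping
Type: Coincidental cohesion

Coincidental cohesion


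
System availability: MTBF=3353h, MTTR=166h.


Availability = MTBF / (MTBF + MTTR)
Availability = 3353 / (3353 + 166)
Availability = 3353 / 3519
Availability = 95.2828%

95.2828%


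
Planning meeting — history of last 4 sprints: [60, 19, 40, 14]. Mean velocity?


Formula: Avg velocity = Total points / Number of sprints
Points: [60, 19, 40, 14]
Sum = 60 + 19 + 40 + 14 = 133
Avg velocity = 133 / 4 = 33.25 points/sprint

33.25 points/sprint


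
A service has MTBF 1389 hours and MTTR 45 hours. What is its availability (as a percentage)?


Availability = MTBF / (MTBF + MTTR)
Availability = 1389 / (1389 + 45)
Availability = 1389 / 1434
Availability = 96.8619%

96.8619%


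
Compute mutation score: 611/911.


Mutation score = killed / total * 100
Mutation score = 611 / 911 * 100
Mutation score = 67.07%

67.07%


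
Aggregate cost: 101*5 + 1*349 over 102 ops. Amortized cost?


Formula: Amortized cost = Total cost / Operations
Total cost = (101 * 5) + (1 * 349)
Total cost = 505 + 349 = 854
Amortized = 854 / 102 = 8.3725

8.3725


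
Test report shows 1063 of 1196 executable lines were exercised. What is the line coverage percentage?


Coverage = covered / total * 100
Coverage = 1063 / 1196 * 100
Coverage = 88.88%

88.88%


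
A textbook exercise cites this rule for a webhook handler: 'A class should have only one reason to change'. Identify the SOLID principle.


This describes the Single Responsibility Principle (SRP)

Single Responsibility Principle (SRP)


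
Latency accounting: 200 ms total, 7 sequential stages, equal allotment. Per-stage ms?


Formula: per_stage = total_budget / stages
per_stage = 200 / 7
per_stage = 28.57 ms

28.57 ms


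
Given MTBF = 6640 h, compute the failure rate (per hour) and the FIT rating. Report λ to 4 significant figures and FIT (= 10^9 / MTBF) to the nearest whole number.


Formula: λ = 1 / MTBF; FIT = λ × 1e9 = 1e9 / MTBF
λ = 1 / 6640 ≈ 1.506e-04 failures/hour
FIT = 1e9 / 6640 ≈ 150602 failures per 1e9 hours (nearest whole number)

λ = 1.506e-04 /h, FIT = 150602


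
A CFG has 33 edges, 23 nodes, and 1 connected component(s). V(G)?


Formula: V(G) = E - N + 2P
V(G) = 33 - 23 + 2*1
V(G) = 10 + 2
V(G) = 12

12


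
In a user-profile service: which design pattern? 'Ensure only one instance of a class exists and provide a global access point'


This matches the Singleton pattern

Singleton


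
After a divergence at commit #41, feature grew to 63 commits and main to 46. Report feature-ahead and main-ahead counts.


Common ancestor: commit #41
feature commits after divergence: 63 - 41 = 22
main commits after divergence: 46 - 41 = 5
feature is 22 commits ahead of main
main is 5 commits ahead of feature

feature ahead: 22, main ahead: 5


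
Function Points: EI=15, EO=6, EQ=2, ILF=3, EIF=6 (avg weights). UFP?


UFP = EI*4 + EO*5 + EQ*4 + ILF*10 + EIF*7
UFP = 15*4 + 6*5 + 2*4 + 3*10 + 6*7
UFP = 60 + 30 + 8 + 30 + 42
UFP = 170

170


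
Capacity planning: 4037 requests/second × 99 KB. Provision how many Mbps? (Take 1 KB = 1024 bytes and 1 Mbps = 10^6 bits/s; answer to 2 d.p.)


Formula: Mbps = payload_bytes * RPS * 8 / 1e6
Payload per request = 99 KB = 99 * 1024 = 101376 bytes
Total bytes/sec = 101376 * 4037 = 409254912
Total bits/sec = 409254912 * 8 = 3274039296
Mbps = 3274039296 / 1e6 = 3274.04

3274.04 Mbps


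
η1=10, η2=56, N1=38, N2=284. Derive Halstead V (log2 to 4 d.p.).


Formula: V = N * log2(η), where N = N1 + N2 and η = η1 + η2
η = 10 + 56 = 66
N = 38 + 284 = 322
log2(66) ≈ 6.0444
V = 322 * 6.0444 = 1946.30

1946.30


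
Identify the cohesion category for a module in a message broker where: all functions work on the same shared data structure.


Reasoning: Functions share data
Type: Communicational cohesion

Communicational cohesion


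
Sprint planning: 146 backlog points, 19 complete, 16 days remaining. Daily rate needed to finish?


Formula: Required rate = Remaining points / Days left
Remaining = 146 - 19 = 127 points
Required rate = 127 / 16 = 7.94 points/day

7.94 points/day


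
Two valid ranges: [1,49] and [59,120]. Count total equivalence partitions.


Valid ranges: [1,49] and [59,120]
Class 1: x < 1 — invalid
Class 2: 1 ≤ x ≤ 49 — valid
Class 3: 49 < x < 59 — invalid (gap between ranges)
Class 4: 59 ≤ x ≤ 120 — valid
Class 5: x > 120 — invalid
Total equivalence classes: 5

5 equivalence classes


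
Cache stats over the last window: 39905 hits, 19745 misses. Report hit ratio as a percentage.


Formula: hit rate = hits / (hits + misses) * 100
hit rate = 39905 / (39905 + 19745) * 100
hit rate = 39905 / 59650 * 100
hit rate = 66.9%

66.9%


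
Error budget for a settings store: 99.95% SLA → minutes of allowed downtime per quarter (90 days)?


Formula: allowed downtime = period * (100 - SLA) / 100
Period (quarter (90 days)) = 129600 minutes
Unavailability fraction = (100 - 99.95) / 100
Allowed downtime = 129600 * (100 - 99.95) / 100
Allowed downtime = 64.8 minutes

64.8 minutes


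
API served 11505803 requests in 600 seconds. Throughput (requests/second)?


Formula: throughput = requests / seconds
throughput = 11505803 / 600
throughput = 19176.34 requests/second

19176.34 requests/second


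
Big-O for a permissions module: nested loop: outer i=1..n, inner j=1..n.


Reasoning: n iterations times n iterations
Complexity: O(n^2)

O(n^2)


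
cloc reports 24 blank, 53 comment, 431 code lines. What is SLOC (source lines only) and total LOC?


Total LOC = blank + comment + code
Total LOC = 24 + 53 + 431 = 508
SLOC (source only) = code = 431

Total LOC: 508, SLOC: 431


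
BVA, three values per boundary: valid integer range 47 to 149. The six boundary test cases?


Range: [47, 149]
Boundaries: just below min, min, min+1, max-1, max, just above max
Values: [46, 47, 48, 148, 149, 150]

[46, 47, 48, 148, 149, 150]


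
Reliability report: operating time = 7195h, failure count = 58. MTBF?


Formula: MTBF = Total operating time / Number of failures
MTBF = 7195 / 58
MTBF = 124.05 hours

124.05 hours


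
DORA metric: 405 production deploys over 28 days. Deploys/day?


Formula: deployments per day = releases / days
= 405 / 28
= 14.464 deploys/day
(equivalently, 101.25 deploys/week)

14.464 deploys/day


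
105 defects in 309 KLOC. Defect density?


Defect density = defects / KLOC
Defect density = 105 / 309
Defect density = 0.34 defects/KLOC

0.34 defects/KLOC


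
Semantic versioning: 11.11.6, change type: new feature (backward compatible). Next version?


Current: 11.11.6
Change category: 'new feature (backward compatible)' → minor bump
SemVer rule: minor bump → increment MINOR, reset PATCH to 0 (MAJOR unchanged)
New: 11.12.0

11.12.0


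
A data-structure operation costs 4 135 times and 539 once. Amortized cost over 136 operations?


Formula: Amortized cost = Total cost / Operations
Total cost = (135 * 4) + (1 * 539)
Total cost = 540 + 539 = 1079
Amortized = 1079 / 136 = 7.9338

7.9338


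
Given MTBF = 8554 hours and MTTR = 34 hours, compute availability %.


Availability = MTBF / (MTBF + MTTR)
Availability = 8554 / (8554 + 34)
Availability = 8554 / 8588
Availability = 99.6041%

99.6041%


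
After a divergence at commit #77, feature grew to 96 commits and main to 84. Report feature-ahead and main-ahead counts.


Common ancestor: commit #77
feature commits after divergence: 96 - 77 = 19
main commits after divergence: 84 - 77 = 7
feature is 19 commits ahead of main
main is 7 commits ahead of feature

feature ahead: 19, main ahead: 7


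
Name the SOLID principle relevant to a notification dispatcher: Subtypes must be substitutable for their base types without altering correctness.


This describes the Liskov Substitution Principle (LSP)

Liskov Substitution Principle (LSP)


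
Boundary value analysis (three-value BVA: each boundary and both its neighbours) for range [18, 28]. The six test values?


Range: [18, 28]
Boundaries: just below min, min, min+1, max-1, max, just above max
Values: [17, 18, 19, 27, 28, 29]

[17, 18, 19, 27, 28, 29]


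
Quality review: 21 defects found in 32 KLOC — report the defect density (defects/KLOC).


Defect density = defects / KLOC
Defect density = 21 / 32
Defect density = 0.656 defects/KLOC

0.656 defects/KLOC


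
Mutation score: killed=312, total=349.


Mutation score = killed / total * 100
Mutation score = 312 / 349 * 100
Mutation score = 89.4%

89.4%


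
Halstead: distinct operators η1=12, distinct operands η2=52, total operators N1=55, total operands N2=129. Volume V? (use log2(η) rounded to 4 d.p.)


Formula: V = N * log2(η), where N = N1 + N2 and η = η1 + η2
η = 12 + 52 = 64
N = 55 + 129 = 184
log2(64) ≈ 6.0000
V = 184 * 6.0000 = 1104.00

1104.00


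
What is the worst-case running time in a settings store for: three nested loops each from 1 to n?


Reasoning: three levels of nesting over n
Complexity: O(n^3)

O(n^3)


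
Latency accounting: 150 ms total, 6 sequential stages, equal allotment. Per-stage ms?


Formula: per_stage = total_budget / stages
per_stage = 150 / 6
per_stage = 25.0 ms

25.0 ms


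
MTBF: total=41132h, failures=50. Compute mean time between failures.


Formula: MTBF = Total operating time / Number of failures
MTBF = 41132 / 50
MTBF = 822.64 hours

822.64 hours


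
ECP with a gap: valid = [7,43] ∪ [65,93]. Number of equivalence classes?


Valid ranges: [7,43] and [65,93]
Class 1: x < 7 — invalid
Class 2: 7 ≤ x ≤ 43 — valid
Class 3: 43 < x < 65 — invalid (gap between ranges)
Class 4: 65 ≤ x ≤ 93 — valid
Class 5: x > 93 — invalid
Total equivalence classes: 5

5 equivalence classes


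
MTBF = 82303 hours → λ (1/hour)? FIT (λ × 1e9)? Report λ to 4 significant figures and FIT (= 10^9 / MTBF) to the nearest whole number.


Formula: λ = 1 / MTBF; FIT = λ × 1e9 = 1e9 / MTBF
λ = 1 / 82303 ≈ 1.215e-05 failures/hour
FIT = 1e9 / 82303 ≈ 12150 failures per 1e9 hours (nearest whole number)

λ = 1.215e-05 /h, FIT = 12150


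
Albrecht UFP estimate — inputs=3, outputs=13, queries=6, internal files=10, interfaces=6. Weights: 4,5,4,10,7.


UFP = EI*4 + EO*5 + EQ*4 + ILF*10 + EIF*7
UFP = 3*4 + 13*5 + 6*4 + 10*10 + 6*7
UFP = 12 + 65 + 24 + 100 + 42
UFP = 243

243


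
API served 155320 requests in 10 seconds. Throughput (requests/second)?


Formula: throughput = requests / seconds
throughput = 155320 / 10
throughput = 15532.0 requests/second

15532.0 requests/second


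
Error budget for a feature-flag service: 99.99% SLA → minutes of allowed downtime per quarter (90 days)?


Formula: allowed downtime = period * (100 - SLA) / 100
Period (quarter (90 days)) = 129600 minutes
Unavailability fraction = (100 - 99.99) / 100
Allowed downtime = 129600 * (100 - 99.99) / 100
Allowed downtime = 12.96 minutes

12.96 minutes


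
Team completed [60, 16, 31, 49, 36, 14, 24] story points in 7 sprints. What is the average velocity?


Formula: Avg velocity = Total points / Number of sprints
Points: [60, 16, 31, 49, 36, 14, 24]
Sum = 60 + 16 + 31 + 49 + 36 + 14 + 24 = 230
Avg velocity = 230 / 7 = 32.86 points/sprint

32.86 points/sprint


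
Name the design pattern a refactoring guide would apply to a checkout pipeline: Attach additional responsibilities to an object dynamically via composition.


This matches the Decorator pattern

Decorator


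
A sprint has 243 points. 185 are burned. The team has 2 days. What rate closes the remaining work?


Formula: Required rate = Remaining points / Days left
Remaining = 243 - 185 = 58 points
Required rate = 58 / 2 = 29.0 points/day

29.0 points/day


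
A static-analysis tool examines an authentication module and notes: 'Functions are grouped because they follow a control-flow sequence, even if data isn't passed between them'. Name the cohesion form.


Reasoning: Grouped by order of execution within a routine, not by data flow
Type: Procedural cohesion

Procedural cohesion


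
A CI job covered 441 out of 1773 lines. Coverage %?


Coverage = covered / total * 100
Coverage = 441 / 1773 * 100
Coverage = 24.87%

24.87%


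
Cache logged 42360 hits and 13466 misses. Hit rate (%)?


Formula: hit rate = hits / (hits + misses) * 100
hit rate = 42360 / (42360 + 13466) * 100
hit rate = 42360 / 55826 * 100
hit rate = 75.88%

75.88%


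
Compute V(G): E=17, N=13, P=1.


Formula: V(G) = E - N + 2P
V(G) = 17 - 13 + 2*1
V(G) = 4 + 2
V(G) = 6

6


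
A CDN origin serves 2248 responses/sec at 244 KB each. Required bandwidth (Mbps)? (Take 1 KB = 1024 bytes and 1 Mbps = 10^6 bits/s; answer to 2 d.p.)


Formula: Mbps = payload_bytes * RPS * 8 / 1e6
Payload per request = 244 KB = 244 * 1024 = 249856 bytes
Total bytes/sec = 249856 * 2248 = 561676288
Total bits/sec = 561676288 * 8 = 4493410304
Mbps = 4493410304 / 1e6 = 4493.41

4493.41 Mbps


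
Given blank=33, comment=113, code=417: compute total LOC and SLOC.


Total LOC = blank + comment + code
Total LOC = 33 + 113 + 417 = 563
SLOC (source only) = code = 417

Total LOC: 563, SLOC: 417


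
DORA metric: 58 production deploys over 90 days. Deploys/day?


Formula: deployments per day = releases / days
= 58 / 90
= 0.644 deploys/day
(equivalently, 4.51 deploys/week)

0.644 deploys/day


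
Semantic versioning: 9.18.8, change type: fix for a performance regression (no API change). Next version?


Current: 9.18.8
Change category: 'fix for a performance regression (no API change)' → patch bump
SemVer rule: patch bump → increment PATCH (MAJOR and MINOR unchanged)
New: 9.18.9

9.18.9


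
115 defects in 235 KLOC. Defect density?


Defect density = defects / KLOC
Defect density = 115 / 235
Defect density = 0.489 defects/KLOC

0.489 defects/KLOC


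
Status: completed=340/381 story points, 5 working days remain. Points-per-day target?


Formula: Required rate = Remaining points / Days left
Remaining = 381 - 340 = 41 points
Required rate = 41 / 5 = 8.2 points/day

8.2 points/day


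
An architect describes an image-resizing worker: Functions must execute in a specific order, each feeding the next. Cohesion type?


Reasoning: Output of one is input to next
Type: Sequential cohesion

Sequential cohesion


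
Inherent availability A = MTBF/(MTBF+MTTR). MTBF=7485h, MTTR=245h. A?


Availability = MTBF / (MTBF + MTTR)
Availability = 7485 / (7485 + 245)
Availability = 7485 / 7730
Availability = 96.8305%

96.8305%


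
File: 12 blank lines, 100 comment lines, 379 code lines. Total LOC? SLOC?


Total LOC = blank + comment + code
Total LOC = 12 + 100 + 379 = 491
SLOC (source only) = code = 379

Total LOC: 491, SLOC: 379


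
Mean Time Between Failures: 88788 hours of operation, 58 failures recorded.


Formula: MTBF = Total operating time / Number of failures
MTBF = 88788 / 58
MTBF = 1530.83 hours

1530.83 hours


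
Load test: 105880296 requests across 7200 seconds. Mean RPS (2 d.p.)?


Formula: throughput = requests / seconds
throughput = 105880296 / 7200
throughput = 14705.6 requests/second

14705.6 requests/second


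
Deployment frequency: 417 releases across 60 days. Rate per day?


Formula: deployments per day = releases / days
= 417 / 60
= 6.95 deploys/day
(equivalently, 48.65 deploys/week)

6.95 deploys/day


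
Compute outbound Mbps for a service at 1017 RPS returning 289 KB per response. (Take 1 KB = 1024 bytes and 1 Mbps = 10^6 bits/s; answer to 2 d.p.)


Formula: Mbps = payload_bytes * RPS * 8 / 1e6
Payload per request = 289 KB = 289 * 1024 = 295936 bytes
Total bytes/sec = 295936 * 1017 = 300966912
Total bits/sec = 300966912 * 8 = 2407735296
Mbps = 2407735296 / 1e6 = 2407.74

2407.74 Mbps


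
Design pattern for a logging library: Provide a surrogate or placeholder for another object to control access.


This matches the Proxy pattern

Proxy


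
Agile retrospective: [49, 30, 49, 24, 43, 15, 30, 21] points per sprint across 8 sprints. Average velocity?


Formula: Avg velocity = Total points / Number of sprints
Points: [49, 30, 49, 24, 43, 15, 30, 21]
Sum = 49 + 30 + 49 + 24 + 43 + 15 + 30 + 21 = 261
Avg velocity = 261 / 8 = 32.63 points/sprint

32.63 points/sprint


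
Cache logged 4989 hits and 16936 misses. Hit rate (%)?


Formula: hit rate = hits / (hits + misses) * 100
hit rate = 4989 / (4989 + 16936) * 100
hit rate = 4989 / 21925 * 100
hit rate = 22.75%

22.75%


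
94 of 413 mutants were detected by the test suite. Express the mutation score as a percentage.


Mutation score = killed / total * 100
Mutation score = 94 / 413 * 100
Mutation score = 22.76%

22.76%


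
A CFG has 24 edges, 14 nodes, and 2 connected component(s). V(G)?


Formula: V(G) = E - N + 2P
V(G) = 24 - 14 + 2*2
V(G) = 10 + 4
V(G) = 14

14


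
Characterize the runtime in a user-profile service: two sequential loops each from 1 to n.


Reasoning: sequential dominates: O(n) + O(n) = O(n)
Complexity: O(n)

O(n)


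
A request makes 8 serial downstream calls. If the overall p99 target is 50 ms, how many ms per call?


Formula: per_stage = total_budget / stages
per_stage = 50 / 8
per_stage = 6.25 ms

6.25 ms


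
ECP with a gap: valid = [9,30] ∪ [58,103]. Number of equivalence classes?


Valid ranges: [9,30] and [58,103]
Class 1: x < 9 — invalid
Class 2: 9 ≤ x ≤ 30 — valid
Class 3: 30 < x < 58 — invalid (gap between ranges)
Class 4: 58 ≤ x ≤ 103 — valid
Class 5: x > 103 — invalid
Total equivalence classes: 5

5 equivalence classes


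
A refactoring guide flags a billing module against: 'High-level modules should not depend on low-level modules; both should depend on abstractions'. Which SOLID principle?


This describes the Dependency Inversion Principle (DIP)

Dependency Inversion Principle (DIP)


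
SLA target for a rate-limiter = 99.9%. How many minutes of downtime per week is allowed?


Formula: allowed downtime = period * (100 - SLA) / 100
Period (week) = 10080 minutes
Unavailability fraction = (100 - 99.9) / 100
Allowed downtime = 10080 * (100 - 99.9) / 100
Allowed downtime = 10.08 minutes

10.08 minutes
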